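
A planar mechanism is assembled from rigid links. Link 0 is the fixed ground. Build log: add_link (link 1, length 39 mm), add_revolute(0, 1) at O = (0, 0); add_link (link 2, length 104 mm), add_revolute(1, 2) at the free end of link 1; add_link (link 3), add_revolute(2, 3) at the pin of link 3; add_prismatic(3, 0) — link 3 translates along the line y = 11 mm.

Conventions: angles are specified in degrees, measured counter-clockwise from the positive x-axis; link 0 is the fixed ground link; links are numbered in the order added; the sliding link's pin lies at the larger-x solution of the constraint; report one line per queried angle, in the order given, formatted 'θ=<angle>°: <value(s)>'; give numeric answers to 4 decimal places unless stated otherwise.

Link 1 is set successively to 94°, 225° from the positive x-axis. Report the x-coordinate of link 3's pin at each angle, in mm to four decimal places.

geometry: r = 39 mm, L = 104 mm, e = 11 mm
θ=94°: crank pin P = (r cos θ, r sin θ) = (-2.720502, 38.904998)
θ=94°: h = r sin θ − e = 38.904998 − 11 = 27.904998
θ=94°: x = r cos θ + √(L² − h²) = -2.720502 + 100.186382 = 97.465879
θ=225°: crank pin P = (r cos θ, r sin θ) = (-27.577164, -27.577164)
θ=225°: h = r sin θ − e = -27.577164 − 11 = -38.577164
θ=225°: x = r cos θ + √(L² − h²) = -27.577164 + 96.580549 = 69.003384

θ=94°: 97.4659
θ=225°: 69.0034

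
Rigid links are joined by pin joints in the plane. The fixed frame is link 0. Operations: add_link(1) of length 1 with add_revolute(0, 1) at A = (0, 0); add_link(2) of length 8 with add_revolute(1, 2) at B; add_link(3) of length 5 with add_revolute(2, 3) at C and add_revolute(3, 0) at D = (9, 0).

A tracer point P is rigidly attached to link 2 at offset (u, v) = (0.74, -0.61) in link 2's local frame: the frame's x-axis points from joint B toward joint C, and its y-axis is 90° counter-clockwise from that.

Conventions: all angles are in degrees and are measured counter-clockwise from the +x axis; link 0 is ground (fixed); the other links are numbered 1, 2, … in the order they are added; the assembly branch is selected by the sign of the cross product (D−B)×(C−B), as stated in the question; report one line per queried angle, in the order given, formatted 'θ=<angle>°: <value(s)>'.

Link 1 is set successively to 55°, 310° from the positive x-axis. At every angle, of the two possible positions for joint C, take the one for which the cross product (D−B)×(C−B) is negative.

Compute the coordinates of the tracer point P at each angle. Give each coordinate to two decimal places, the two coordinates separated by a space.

A=(0,0), D=(9.00,0)
θ=55°: B = A + 1.00·(cos55°, sin55°) = (0.5736, 0.8192)
θ=55°: |BD| = 8.4661
θ=55°: circle(B,8.00) ∩ circle(D,5.00): a=6.5364, h=4.6126
θ=55°:   candidates: C₊=(7.5256,4.7777) cross=39.051; C₋=(6.6330,-4.4042) cross=-39.051
θ=55°:   branch - wants cross < 0 → take C=(6.6330,-4.4042) (cross=-39.051)
θ=55°: ex = (C−B)/|BC| = (0.7574,-0.6529); ey = (0.6529,0.7574)
θ=55°: P = B + 0.74·ex + -0.61·ey = (0.7358,-0.1260)
θ=310°: B = A + 1.00·(cos310°, sin310°) = (0.6428, -0.7660)
θ=310°: |BD| = 8.3922
θ=310°: circle(B,8.00) ∩ circle(D,5.00): a=6.5197, h=4.6361
θ=310°:   candidates: C₊=(6.7121,4.4458) cross=38.907; C₋=(7.5585,-4.7877) cross=-38.907
θ=310°:   branch - wants cross < 0 → take C=(7.5585,-4.7877) (cross=-38.907)
θ=310°: ex = (C−B)/|BC| = (0.8645,-0.5027); ey = (0.5027,0.8645)
θ=310°: P = B + 0.74·ex + -0.61·ey = (0.9758,-1.6654)

θ=55°: 0.74 -0.13
θ=310°: 0.98 -1.67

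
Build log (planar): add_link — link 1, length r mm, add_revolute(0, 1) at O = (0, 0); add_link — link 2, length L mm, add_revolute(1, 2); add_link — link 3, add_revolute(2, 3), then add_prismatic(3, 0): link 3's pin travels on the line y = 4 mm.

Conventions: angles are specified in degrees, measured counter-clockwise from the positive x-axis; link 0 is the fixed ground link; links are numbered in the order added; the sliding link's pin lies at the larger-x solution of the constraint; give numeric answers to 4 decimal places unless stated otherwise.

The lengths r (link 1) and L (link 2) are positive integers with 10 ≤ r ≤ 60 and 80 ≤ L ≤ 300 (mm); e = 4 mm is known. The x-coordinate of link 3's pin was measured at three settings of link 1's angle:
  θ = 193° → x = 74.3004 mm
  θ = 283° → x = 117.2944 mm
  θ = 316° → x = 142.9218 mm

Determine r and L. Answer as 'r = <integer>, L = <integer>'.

constraint per measurement: (x − r cos θ)² + (r sin θ − e)² = L²
subtracting the θ₁ and θ₂ equations cancels the r² and L² terms:
r = (x₁² − x₂²) / (2[(x₁cos θ₁ + e sin θ₁) − (x₂cos θ₂ + e sin θ₂)]) = 43.0001 → r = 43
L² = (x₁ − r cos θ₁)² + (r sin θ₁ − e)² = 13688.9960 → L = 117.0000 → L = 117
check at θ₃=316°: x = 142.9218 (printed 142.9218) ✓

r = 43, L = 117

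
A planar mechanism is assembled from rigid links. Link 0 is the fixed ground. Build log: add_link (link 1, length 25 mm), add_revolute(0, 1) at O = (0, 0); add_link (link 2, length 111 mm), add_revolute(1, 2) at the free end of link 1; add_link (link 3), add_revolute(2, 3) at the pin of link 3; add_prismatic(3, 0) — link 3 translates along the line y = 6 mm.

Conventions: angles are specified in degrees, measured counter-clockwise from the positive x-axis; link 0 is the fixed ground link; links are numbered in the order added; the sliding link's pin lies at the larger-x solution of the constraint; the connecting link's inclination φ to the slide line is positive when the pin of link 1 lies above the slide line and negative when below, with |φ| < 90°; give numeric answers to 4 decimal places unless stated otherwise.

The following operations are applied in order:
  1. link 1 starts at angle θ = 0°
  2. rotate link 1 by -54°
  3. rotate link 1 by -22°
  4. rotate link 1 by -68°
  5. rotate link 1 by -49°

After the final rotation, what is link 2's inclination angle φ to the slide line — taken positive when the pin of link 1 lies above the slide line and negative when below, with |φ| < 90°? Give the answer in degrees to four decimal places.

geometry: r = 25 mm, L = 111 mm, e = 6 mm; θ starts at 0°
rotate link 1 by -54°: θ ← 0° -54° = -54°
rotate link 1 by -22°: θ ← -54° -22° = -76°
rotate link 1 by -68°: θ ← -76° -68° = -144°
rotate link 1 by -49°: θ ← -144° -49° = -193°
h = r sin θ − e = 5.623776 − 6 = -0.376224
sin φ = h / L = -0.376224 / 111 = -0.00338940
φ = arcsin(-0.00338940) = -0.194199°

-0.1942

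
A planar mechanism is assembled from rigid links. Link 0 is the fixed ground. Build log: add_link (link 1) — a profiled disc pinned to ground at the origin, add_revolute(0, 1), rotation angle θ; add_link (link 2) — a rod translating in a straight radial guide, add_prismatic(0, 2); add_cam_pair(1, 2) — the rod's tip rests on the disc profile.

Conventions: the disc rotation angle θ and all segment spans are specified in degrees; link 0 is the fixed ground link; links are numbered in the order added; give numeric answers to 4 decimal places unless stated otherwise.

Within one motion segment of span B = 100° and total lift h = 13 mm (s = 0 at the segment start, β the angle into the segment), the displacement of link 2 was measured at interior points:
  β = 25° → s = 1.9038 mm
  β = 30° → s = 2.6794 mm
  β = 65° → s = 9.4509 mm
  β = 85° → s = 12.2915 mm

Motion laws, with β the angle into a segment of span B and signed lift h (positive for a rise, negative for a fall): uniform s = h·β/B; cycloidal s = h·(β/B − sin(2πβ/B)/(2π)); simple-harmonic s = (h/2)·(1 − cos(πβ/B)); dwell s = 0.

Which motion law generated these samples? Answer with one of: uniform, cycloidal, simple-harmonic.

candidates at β/B = r: uniform s = h·r (linear in β); cycloidal s = h·(r − sin(2πr)/(2π)); simple-harmonic s = (h/2)(1 − cos(πr))
β=25°: printed 1.9038 | uniform 3.2500, cycloidal 1.1810, simple-harmonic 1.9038
β=30°: printed 2.6794 | uniform 3.9000, cycloidal 1.9323, simple-harmonic 2.6794
β=65°: printed 9.4509 | uniform 8.4500, cycloidal 10.1239, simple-harmonic 9.4509
β=85°: printed 12.2915 | uniform 11.0500, cycloidal 12.7239, simple-harmonic 12.2915
only one law matches every sample → simple-harmonic

simple-harmonic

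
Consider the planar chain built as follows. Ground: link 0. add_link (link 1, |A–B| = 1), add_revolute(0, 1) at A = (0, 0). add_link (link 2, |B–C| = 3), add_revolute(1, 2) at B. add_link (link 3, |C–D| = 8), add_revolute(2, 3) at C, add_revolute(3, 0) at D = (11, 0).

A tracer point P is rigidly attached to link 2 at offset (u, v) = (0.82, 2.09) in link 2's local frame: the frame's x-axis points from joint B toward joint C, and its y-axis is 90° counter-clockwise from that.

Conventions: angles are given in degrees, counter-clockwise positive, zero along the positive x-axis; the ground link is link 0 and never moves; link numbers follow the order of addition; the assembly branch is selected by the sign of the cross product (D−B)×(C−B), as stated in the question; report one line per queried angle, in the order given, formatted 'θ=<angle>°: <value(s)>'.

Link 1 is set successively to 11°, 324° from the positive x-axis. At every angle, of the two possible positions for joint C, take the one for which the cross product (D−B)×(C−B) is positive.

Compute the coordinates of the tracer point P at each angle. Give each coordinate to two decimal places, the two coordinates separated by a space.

A=(0,0), D=(11.00,0)
θ=11°: B = A + 1.00·(cos11°, sin11°) = (0.9816, 0.1908)
θ=11°: |BD| = 10.0202
θ=11°: circle(B,3.00) ∩ circle(D,8.00): a=2.2656, h=1.9664
θ=11°:   candidates: C₊=(3.2843,2.1138) cross=19.704; C₋=(3.2094,-1.8184) cross=-19.704
θ=11°:   branch + wants cross > 0 → take C=(3.2843,2.1138) (cross=19.704)
θ=11°: ex = (C−B)/|BC| = (0.7676,0.6410); ey = (-0.6410,0.7676)
θ=11°: P = B + 0.82·ex + 2.09·ey = (0.2714,2.3206)
θ=324°: B = A + 1.00·(cos324°, sin324°) = (0.8090, -0.5878)
θ=324°: |BD| = 10.2079
θ=324°: circle(B,3.00) ∩ circle(D,8.00): a=2.4100, h=1.7866
θ=324°:   candidates: C₊=(3.1121,1.3346) cross=18.238; C₋=(3.3179,-2.2327) cross=-18.238
θ=324°:   branch + wants cross > 0 → take C=(3.1121,1.3346) (cross=18.238)
θ=324°: ex = (C−B)/|BC| = (0.7677,0.6408); ey = (-0.6408,0.7677)
θ=324°: P = B + 0.82·ex + 2.09·ey = (0.0992,1.5422)

θ=11°: 0.27 2.32
θ=324°: 0.10 1.54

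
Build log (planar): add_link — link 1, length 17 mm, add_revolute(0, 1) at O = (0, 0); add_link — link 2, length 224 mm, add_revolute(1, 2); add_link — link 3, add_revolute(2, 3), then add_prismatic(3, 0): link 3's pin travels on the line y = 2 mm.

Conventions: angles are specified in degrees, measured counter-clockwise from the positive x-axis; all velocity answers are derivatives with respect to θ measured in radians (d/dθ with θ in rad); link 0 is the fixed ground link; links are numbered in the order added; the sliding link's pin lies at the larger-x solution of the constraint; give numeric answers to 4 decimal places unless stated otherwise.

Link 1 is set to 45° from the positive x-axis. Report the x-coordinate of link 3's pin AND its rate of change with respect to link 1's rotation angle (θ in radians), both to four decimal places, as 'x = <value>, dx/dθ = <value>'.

geometry: r = 17 mm, L = 224 mm, e = 2 mm
crank pin P = (r cos θ, r sin θ) = (12.020815, 12.020815)
h = r sin θ − e = 12.020815 − 2 = 10.020815
x = r cos θ + √(L² − h²) = 12.020815 + 223.775743 = 235.796559
dx/dθ = −r sin θ − h·r cos θ/√(L² − h²) (θ in radians; h = 10.020815) = -12.559115

x = 235.7966, dx/dθ = -12.5591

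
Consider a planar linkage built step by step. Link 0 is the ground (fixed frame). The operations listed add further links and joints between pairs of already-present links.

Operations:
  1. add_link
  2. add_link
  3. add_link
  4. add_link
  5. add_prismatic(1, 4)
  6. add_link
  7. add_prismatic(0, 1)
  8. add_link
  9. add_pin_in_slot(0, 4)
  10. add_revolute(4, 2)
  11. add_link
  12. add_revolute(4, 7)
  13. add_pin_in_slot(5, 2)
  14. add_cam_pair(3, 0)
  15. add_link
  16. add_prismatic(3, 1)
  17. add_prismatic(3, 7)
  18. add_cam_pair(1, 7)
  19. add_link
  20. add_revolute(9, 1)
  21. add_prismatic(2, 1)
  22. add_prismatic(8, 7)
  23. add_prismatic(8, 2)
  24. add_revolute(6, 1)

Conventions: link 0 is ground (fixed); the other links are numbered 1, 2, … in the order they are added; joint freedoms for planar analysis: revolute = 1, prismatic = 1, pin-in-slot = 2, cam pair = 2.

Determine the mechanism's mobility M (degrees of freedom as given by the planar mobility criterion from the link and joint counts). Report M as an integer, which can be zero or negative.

(L,J1,J2)=(1,0,0); link0 fixed
link1: (2,0,0)
link2: (3,0,0)
link3: (4,0,0)
link4: (5,0,0)
P 1-4 [J1]: (5,1,0)
link5: (6,1,0)
P 0-1 [J1]: (6,2,0)
link6: (7,2,0)
PS 0-4 [J2]: (7,2,1)
R 4-2 [J1]: (7,3,1)
link7: (8,3,1)
R 4-7 [J1]: (8,4,1)
PS 5-2 [J2]: (8,4,2)
C 3-0 [J2]: (8,4,3)
link8: (9,4,3)
P 3-1 [J1]: (9,5,3)
P 3-7 [J1]: (9,6,3)
C 1-7 [J2]: (9,6,4)
link9: (10,6,4)
R 9-1 [J1]: (10,7,4)
P 2-1 [J1]: (10,8,4)
P 8-7 [J1]: (10,9,4)
P 8-2 [J1]: (10,10,4)
R 6-1 [J1]: (10,11,4)
Grübler: 3·9 − 2·11 − 4 = 1

M = 1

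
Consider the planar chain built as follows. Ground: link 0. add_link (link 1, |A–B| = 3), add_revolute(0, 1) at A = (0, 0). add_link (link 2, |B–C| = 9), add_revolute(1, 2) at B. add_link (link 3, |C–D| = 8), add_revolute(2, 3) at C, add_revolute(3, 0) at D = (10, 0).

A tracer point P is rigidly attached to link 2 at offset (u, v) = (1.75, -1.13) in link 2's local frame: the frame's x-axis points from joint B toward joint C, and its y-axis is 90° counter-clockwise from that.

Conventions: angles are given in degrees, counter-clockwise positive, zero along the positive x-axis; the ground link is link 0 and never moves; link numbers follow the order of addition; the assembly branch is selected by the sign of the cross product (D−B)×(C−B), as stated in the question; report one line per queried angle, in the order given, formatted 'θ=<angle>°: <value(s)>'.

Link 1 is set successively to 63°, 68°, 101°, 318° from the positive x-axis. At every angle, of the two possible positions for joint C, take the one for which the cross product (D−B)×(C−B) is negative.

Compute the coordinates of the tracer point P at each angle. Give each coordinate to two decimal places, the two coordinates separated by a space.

A=(0,0), D=(10.00,0)
θ=63°: B = A + 3.00·(cos63°, sin63°) = (1.3620, 2.6730)
θ=63°: |BD| = 9.0422
θ=63°: circle(B,9.00) ∩ circle(D,8.00): a=5.4611, h=7.1538
θ=63°:   candidates: C₊=(8.6938,7.8926) cross=64.685; C₋=(4.4642,-5.7754) cross=-64.685
θ=63°:   branch - wants cross < 0 → take C=(4.4642,-5.7754) (cross=-64.685)
θ=63°: ex = (C−B)/|BC| = (0.3447,-0.9387); ey = (0.9387,0.3447)
θ=63°: P = B + 1.75·ex + -1.13·ey = (0.9044,0.6408)
θ=68°: B = A + 3.00·(cos68°, sin68°) = (1.1238, 2.7816)
θ=68°: |BD| = 9.3018
θ=68°: circle(B,9.00) ∩ circle(D,8.00): a=5.5647, h=7.0735
θ=68°:   candidates: C₊=(8.5491,7.8673) cross=65.796; C₋=(4.3187,-5.6323) cross=-65.796
θ=68°:   branch - wants cross < 0 → take C=(4.3187,-5.6323) (cross=-65.796)
θ=68°: ex = (C−B)/|BC| = (0.3550,-0.9349); ey = (0.9349,0.3550)
θ=68°: P = B + 1.75·ex + -1.13·ey = (0.6886,0.7444)
θ=101°: B = A + 3.00·(cos101°, sin101°) = (-0.5724, 2.9449)
θ=101°: |BD| = 10.9749
θ=101°: circle(B,9.00) ∩ circle(D,8.00): a=6.2619, h=6.4644
θ=101°:   candidates: C₊=(7.1945,7.4919) cross=70.946; C₋=(3.7253,-4.9627) cross=-70.946
θ=101°:   branch - wants cross < 0 → take C=(3.7253,-4.9627) (cross=-70.946)
θ=101°: ex = (C−B)/|BC| = (0.4775,-0.8786); ey = (0.8786,0.4775)
θ=101°: P = B + 1.75·ex + -1.13·ey = (-0.7296,0.8677)
θ=318°: B = A + 3.00·(cos318°, sin318°) = (2.2294, -2.0074)
θ=318°: |BD| = 8.0257
θ=318°: circle(B,9.00) ∩ circle(D,8.00): a=5.0719, h=7.4347
θ=318°:   candidates: C₊=(5.2806,6.4596) cross=59.669; C₋=(8.9997,-7.9372) cross=-59.669
θ=318°:   branch - wants cross < 0 → take C=(8.9997,-7.9372) (cross=-59.669)
θ=318°: ex = (C−B)/|BC| = (0.7523,-0.6589); ey = (0.6589,0.7523)
θ=318°: P = B + 1.75·ex + -1.13·ey = (2.8014,-4.0105)

θ=63°: 0.90 0.64
θ=68°: 0.69 0.74
θ=101°: -0.73 0.87
θ=318°: 2.80 -4.01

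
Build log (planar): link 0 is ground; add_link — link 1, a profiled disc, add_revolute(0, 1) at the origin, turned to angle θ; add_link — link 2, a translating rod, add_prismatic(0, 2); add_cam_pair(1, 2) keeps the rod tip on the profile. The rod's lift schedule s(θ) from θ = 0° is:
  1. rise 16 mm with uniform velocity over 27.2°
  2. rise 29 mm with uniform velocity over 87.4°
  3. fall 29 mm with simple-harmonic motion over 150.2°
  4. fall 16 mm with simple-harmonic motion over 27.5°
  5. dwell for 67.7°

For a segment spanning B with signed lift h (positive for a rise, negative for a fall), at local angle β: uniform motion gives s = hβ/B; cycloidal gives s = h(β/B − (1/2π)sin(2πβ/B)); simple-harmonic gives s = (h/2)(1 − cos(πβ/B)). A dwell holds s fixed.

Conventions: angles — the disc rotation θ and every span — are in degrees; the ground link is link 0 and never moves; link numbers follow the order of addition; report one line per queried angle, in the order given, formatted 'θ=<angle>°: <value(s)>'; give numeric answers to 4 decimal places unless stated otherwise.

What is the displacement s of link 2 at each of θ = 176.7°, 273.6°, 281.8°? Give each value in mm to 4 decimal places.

seg 1 [0°–27.2°] uniform, h=16: full span → s += 16 → s = 16.0000
seg 2 [27.2°–114.6°] uniform, h=29: full span → s += 29 → s = 45.0000
seg 3 [114.6°–264.8°] simple-harmonic, h=-29: θ=176.7° here. β=62.1, B=150.2. -29/2·(1 − cos(π·0.4134)) = -10.6057 → s = 34.3943
seg 3 [114.6°–264.8°] simple-harmonic, h=-29: full span → s += -29 → s = 16.0000
seg 4 [264.8°–292.3°] simple-harmonic, h=-16: θ=273.6° here. β=8.8, B=27.5. -16/2·(1 − cos(π·0.3200)) = -3.7134 → s = 12.2866
seg 4 [264.8°–292.3°] simple-harmonic, h=-16: θ=281.8° here. β=17, B=27.5. -16/2·(1 − cos(π·0.6182)) = -10.9025 → s = 5.0975

θ=176.7°: 34.3943
θ=273.6°: 12.2866
θ=281.8°: 5.0975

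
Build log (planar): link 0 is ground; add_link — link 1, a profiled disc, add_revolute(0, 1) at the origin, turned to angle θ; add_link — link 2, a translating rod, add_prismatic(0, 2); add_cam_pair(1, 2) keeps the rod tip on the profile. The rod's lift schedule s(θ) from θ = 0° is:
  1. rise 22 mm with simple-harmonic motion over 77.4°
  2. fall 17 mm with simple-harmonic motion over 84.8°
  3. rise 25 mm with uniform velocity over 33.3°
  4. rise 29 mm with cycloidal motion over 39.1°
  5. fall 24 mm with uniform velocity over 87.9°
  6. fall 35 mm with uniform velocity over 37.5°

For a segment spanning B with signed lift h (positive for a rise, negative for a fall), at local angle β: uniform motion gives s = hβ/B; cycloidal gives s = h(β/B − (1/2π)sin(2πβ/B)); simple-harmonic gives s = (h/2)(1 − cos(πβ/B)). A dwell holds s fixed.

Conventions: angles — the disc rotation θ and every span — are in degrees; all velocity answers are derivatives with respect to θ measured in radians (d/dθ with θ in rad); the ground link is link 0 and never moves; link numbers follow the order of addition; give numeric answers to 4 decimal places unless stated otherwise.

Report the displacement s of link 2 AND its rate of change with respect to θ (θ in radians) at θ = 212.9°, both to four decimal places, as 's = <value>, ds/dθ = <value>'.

seg 1 [0°–77.4°] simple-harmonic, h=22: full span → s += 22 → s = 22.0000
seg 2 [77.4°–162.2°] simple-harmonic, h=-17: full span → s += -17 → s = 5.0000
seg 3 [162.2°–195.5°] uniform, h=25: full span → s += 25 → s = 30.0000
seg 4 [195.5°–234.6°] cycloidal, h=29: θ=212.9° here. β=17.4, B=39.1. 29·(0.4450 − sin(2π·0.4450)/(2π)) = 11.3423 → s = 41.3423
velocity in seg [195.5°–234.6°] (cycloidal), θ in radians: β = 17.4° = 0.3037 rad, B = 39.1° = 0.6824 rad; ds/dθ = (h/B)(1 − cos(2πβ/B)) = (29/0.6824)(1 − cos(2π·0.4450)) = 82.480032 mm/rad

s = 41.3423, ds/dθ = 82.4800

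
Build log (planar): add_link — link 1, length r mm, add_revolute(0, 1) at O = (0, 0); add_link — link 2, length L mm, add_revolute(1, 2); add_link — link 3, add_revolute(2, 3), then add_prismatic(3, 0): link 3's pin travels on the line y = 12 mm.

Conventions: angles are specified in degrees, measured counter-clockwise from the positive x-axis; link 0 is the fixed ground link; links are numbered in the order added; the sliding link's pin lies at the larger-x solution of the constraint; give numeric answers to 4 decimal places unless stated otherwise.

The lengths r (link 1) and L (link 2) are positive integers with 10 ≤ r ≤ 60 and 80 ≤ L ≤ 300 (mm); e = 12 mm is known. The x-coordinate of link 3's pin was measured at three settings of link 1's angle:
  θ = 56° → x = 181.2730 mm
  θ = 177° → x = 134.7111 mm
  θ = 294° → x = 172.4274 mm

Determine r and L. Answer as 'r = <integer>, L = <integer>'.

constraint per measurement: (x − r cos θ)² + (r sin θ − e)² = L²
subtracting the θ₁ and θ₂ equations cancels the r² and L² terms:
r = (x₁² − x₂²) / (2[(x₁cos θ₁ + e sin θ₁) − (x₂cos θ₂ + e sin θ₂)]) = 30.0000 → r = 30
L² = (x₁ − r cos θ₁)² + (r sin θ₁ − e)² = 27224.9990 → L = 165.0000 → L = 165
check at θ₃=294°: x = 172.4274 (printed 172.4274) ✓

r = 30, L = 165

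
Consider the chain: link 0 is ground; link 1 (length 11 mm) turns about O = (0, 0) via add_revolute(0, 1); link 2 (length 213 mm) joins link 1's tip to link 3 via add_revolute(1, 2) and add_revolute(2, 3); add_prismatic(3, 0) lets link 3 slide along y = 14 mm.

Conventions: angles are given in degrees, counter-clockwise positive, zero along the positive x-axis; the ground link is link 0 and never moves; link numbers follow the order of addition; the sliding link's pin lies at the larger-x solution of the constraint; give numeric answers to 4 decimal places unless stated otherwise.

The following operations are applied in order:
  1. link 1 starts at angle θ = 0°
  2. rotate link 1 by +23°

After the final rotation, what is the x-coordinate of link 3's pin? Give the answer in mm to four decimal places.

geometry: r = 11 mm, L = 213 mm, e = 14 mm; θ starts at 0°
rotate link 1 by +23°: θ ← 0° +23° = 23°
crank pin P = (r cos θ, r sin θ) = (10.125553, 4.298042)
h = r sin θ − e = 4.298042 − 14 = -9.701958
x = r cos θ + √(L² − h²) = 10.125553 + 212.778928 = 222.904481

222.9045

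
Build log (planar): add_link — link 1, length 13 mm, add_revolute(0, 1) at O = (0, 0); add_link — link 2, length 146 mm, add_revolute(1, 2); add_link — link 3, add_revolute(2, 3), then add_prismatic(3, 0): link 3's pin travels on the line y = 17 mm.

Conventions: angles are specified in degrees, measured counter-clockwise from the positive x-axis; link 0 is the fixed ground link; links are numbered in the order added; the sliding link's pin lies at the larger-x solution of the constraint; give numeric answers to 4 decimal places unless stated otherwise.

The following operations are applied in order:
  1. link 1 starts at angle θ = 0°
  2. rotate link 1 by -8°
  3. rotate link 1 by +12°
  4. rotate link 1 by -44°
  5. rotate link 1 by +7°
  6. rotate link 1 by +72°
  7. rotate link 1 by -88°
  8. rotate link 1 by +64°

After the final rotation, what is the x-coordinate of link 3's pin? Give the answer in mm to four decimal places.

geometry: r = 13 mm, L = 146 mm, e = 17 mm; θ starts at 0°
rotate link 1 by -8°: θ ← 0° -8° = -8°
rotate link 1 by +12°: θ ← -8° +12° = 4°
rotate link 1 by -44°: θ ← 4° -44° = -40°
rotate link 1 by +7°: θ ← -40° +7° = -33°
rotate link 1 by +72°: θ ← -33° +72° = 39°
rotate link 1 by -88°: θ ← 39° -88° = -49°
rotate link 1 by +64°: θ ← -49° +64° = 15°
crank pin P = (r cos θ, r sin θ) = (12.557036, 3.364648)
h = r sin θ − e = 3.364648 − 17 = -13.635352
x = r cos θ + √(L² − h²) = 12.557036 + 145.361883 = 157.918919

157.9189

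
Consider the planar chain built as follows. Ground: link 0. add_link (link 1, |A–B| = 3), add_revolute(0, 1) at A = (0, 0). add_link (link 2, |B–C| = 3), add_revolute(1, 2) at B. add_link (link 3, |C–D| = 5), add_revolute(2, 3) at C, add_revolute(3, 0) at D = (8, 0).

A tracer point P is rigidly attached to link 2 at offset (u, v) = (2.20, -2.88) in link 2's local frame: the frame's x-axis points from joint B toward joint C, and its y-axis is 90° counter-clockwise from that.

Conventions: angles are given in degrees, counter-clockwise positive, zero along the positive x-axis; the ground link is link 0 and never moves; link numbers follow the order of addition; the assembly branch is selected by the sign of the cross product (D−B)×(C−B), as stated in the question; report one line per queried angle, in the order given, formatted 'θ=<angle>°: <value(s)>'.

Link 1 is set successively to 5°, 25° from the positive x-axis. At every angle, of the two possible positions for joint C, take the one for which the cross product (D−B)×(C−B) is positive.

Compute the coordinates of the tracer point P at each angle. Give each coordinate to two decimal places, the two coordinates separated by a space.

A=(0,0), D=(8.00,0)
θ=5°: B = A + 3.00·(cos5°, sin5°) = (2.9886, 0.2615)
θ=5°: |BD| = 5.0182
θ=5°: circle(B,3.00) ∩ circle(D,5.00): a=0.9149, h=2.8571
θ=5°:   candidates: C₊=(4.0511,3.0670) cross=14.337; C₋=(3.7534,-2.6394) cross=-14.337
θ=5°:   branch + wants cross > 0 → take C=(4.0511,3.0670) (cross=14.337)
θ=5°: ex = (C−B)/|BC| = (0.3542,0.9352); ey = (-0.9352,0.3542)
θ=5°: P = B + 2.20·ex + -2.88·ey = (6.4611,1.2988)
θ=25°: B = A + 3.00·(cos25°, sin25°) = (2.7189, 1.2679)
θ=25°: |BD| = 5.4311
θ=25°: circle(B,3.00) ∩ circle(D,5.00): a=1.2426, h=2.7306
θ=25°:   candidates: C₊=(4.5646,3.6329) cross=14.830; C₋=(3.2897,-1.6773) cross=-14.830
θ=25°:   branch + wants cross > 0 → take C=(4.5646,3.6329) (cross=14.830)
θ=25°: ex = (C−B)/|BC| = (0.6152,0.7884); ey = (-0.7884,0.6152)
θ=25°: P = B + 2.20·ex + -2.88·ey = (6.3429,1.2304)

θ=5°: 6.46 1.30
θ=25°: 6.34 1.23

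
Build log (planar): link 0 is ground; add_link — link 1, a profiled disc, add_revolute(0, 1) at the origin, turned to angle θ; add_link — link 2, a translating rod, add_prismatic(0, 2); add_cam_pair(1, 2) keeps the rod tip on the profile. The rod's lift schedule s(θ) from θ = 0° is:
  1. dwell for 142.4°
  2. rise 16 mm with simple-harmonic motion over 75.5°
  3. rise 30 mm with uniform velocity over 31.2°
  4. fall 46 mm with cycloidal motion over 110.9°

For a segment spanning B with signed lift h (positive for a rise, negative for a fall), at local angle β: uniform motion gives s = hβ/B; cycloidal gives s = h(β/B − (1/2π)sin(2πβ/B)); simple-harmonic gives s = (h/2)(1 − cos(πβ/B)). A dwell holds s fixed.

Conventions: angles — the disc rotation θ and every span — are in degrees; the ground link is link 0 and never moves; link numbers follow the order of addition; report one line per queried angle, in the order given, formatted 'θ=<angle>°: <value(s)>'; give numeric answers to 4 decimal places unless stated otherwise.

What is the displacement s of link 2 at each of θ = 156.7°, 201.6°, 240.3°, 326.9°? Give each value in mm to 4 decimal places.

seg 1 [0°–142.4°] dwell: s stays 0.0000
seg 2 [142.4°–217.9°] simple-harmonic, h=16: θ=156.7° here. β=14.3, B=75.5. 16/2·(1 − cos(π·0.1894)) = 1.3749 → s = 1.3749
seg 2 [142.4°–217.9°] simple-harmonic, h=16: θ=201.6° here. β=59.2, B=75.5. 16/2·(1 − cos(π·0.7841)) = 14.2294 → s = 14.2294
seg 2 [142.4°–217.9°] simple-harmonic, h=16: full span → s += 16 → s = 16.0000
seg 3 [217.9°–249.1°] uniform, h=30: θ=240.3° here. β=22.4, B=31.2. 30·22.4/31.2 = 21.5385 → s = 37.5385
seg 3 [217.9°–249.1°] uniform, h=30: full span → s += 30 → s = 46.0000
seg 4 [249.1°–360°] cycloidal, h=-46: θ=326.9° here. β=77.8, B=110.9. -46·(0.7015 − sin(2π·0.7015)/(2π)) = -39.2548 → s = 6.7452

θ=156.7°: 1.3749
θ=201.6°: 14.2294
θ=240.3°: 37.5385
θ=326.9°: 6.7452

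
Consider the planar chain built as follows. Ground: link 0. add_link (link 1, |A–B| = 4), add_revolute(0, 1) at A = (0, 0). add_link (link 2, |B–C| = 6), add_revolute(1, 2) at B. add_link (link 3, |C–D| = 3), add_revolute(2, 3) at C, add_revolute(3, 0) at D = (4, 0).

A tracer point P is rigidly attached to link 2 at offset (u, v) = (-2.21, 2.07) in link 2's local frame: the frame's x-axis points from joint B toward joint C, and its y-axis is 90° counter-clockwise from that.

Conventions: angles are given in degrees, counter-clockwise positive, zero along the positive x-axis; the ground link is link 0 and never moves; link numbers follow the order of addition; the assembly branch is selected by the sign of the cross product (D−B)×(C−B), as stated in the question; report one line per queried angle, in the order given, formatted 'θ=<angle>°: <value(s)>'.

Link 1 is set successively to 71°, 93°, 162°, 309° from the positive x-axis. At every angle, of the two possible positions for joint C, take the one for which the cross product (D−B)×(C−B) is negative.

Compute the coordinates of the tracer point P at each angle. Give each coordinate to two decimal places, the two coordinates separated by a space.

A=(0,0), D=(4.00,0)
θ=71°: B = A + 4.00·(cos71°, sin71°) = (1.3023, 3.7821)
θ=71°: |BD| = 4.6456
θ=71°: circle(B,6.00) ∩ circle(D,3.00): a=5.2288, h=2.9428
θ=71°:   candidates: C₊=(6.7344,1.2341) cross=13.671; C₋=(1.9429,-2.1836) cross=-13.671
θ=71°:   branch - wants cross < 0 → take C=(1.9429,-2.1836) (cross=-13.671)
θ=71°: ex = (C−B)/|BC| = (0.1068,-0.9943); ey = (0.9943,0.1068)
θ=71°: P = B + -2.21·ex + 2.07·ey = (3.1245,6.2005)
θ=93°: B = A + 4.00·(cos93°, sin93°) = (-0.2093, 3.9945)
θ=93°: |BD| = 5.8030
θ=93°: circle(B,6.00) ∩ circle(D,3.00): a=5.2279, h=2.9444
θ=93°:   candidates: C₊=(5.6096,2.5316) cross=17.086; C₋=(1.5561,-1.7399) cross=-17.086
θ=93°:   branch - wants cross < 0 → take C=(1.5561,-1.7399) (cross=-17.086)
θ=93°: ex = (C−B)/|BC| = (0.2942,-0.9557); ey = (0.9557,0.2942)
θ=93°: P = B + -2.21·ex + 2.07·ey = (1.1188,6.7158)
θ=162°: B = A + 4.00·(cos162°, sin162°) = (-3.8042, 1.2361)
θ=162°: |BD| = 7.9015
θ=162°: circle(B,6.00) ∩ circle(D,3.00): a=5.6593, h=1.9931
θ=162°:   candidates: C₊=(2.0972,2.3193) cross=15.749; C₋=(1.4736,-1.6178) cross=-15.749
θ=162°:   branch - wants cross < 0 → take C=(1.4736,-1.6178) (cross=-15.749)
θ=162°: ex = (C−B)/|BC| = (0.8796,-0.4756); ey = (0.4756,0.8796)
θ=162°: P = B + -2.21·ex + 2.07·ey = (-4.7636,4.1081)
θ=309°: B = A + 4.00·(cos309°, sin309°) = (2.5173, -3.1086)
θ=309°: |BD| = 3.4441
θ=309°: circle(B,6.00) ∩ circle(D,3.00): a=5.6418, h=2.0421
θ=309°:   candidates: C₊=(3.1030,2.8628) cross=7.033; C₋=(6.7893,1.1045) cross=-7.033
θ=309°:   branch - wants cross < 0 → take C=(6.7893,1.1045) (cross=-7.033)
θ=309°: ex = (C−B)/|BC| = (0.7120,0.7022); ey = (-0.7022,0.7120)
θ=309°: P = B + -2.21·ex + 2.07·ey = (-0.5097,-3.1866)

θ=71°: 3.12 6.20
θ=93°: 1.12 6.72
θ=162°: -4.76 4.11
θ=309°: -0.51 -3.19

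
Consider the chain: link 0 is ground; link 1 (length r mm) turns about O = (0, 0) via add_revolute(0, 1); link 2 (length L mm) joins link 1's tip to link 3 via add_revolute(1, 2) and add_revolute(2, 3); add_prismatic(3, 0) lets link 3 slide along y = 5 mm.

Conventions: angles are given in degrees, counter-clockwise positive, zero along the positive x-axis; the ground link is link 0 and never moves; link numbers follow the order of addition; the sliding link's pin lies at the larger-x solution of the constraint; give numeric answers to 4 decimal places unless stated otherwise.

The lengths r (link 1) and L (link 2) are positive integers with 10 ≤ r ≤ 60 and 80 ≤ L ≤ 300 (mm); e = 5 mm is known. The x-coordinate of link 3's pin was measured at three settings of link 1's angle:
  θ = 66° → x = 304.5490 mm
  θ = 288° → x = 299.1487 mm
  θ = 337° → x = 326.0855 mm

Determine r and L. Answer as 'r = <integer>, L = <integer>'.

constraint per measurement: (x − r cos θ)² + (r sin θ − e)² = L²
subtracting the θ₁ and θ₂ equations cancels the r² and L² terms:
r = (x₁² − x₂²) / (2[(x₁cos θ₁ + e sin θ₁) − (x₂cos θ₂ + e sin θ₂)]) = 39.9996 → r = 40
L² = (x₁ − r cos θ₁)² + (r sin θ₁ − e)² = 84099.9762 → L = 290.0000 → L = 290
check at θ₃=337°: x = 326.0855 (printed 326.0855) ✓

r = 40, L = 290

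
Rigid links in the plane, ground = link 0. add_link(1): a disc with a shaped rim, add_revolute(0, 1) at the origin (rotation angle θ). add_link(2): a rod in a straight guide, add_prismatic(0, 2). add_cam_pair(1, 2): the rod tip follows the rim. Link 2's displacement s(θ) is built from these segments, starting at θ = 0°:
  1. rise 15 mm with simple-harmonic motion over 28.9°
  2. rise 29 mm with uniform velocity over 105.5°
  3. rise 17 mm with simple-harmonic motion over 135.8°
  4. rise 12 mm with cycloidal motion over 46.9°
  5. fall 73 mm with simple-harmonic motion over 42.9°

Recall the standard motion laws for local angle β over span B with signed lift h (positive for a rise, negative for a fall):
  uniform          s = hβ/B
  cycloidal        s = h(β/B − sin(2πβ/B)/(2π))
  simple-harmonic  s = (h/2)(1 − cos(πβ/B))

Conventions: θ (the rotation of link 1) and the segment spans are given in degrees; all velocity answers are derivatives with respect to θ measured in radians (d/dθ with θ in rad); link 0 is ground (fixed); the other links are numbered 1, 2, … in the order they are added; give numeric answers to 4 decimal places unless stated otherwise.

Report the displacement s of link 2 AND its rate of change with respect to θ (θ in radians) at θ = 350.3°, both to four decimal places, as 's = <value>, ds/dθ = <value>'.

segment 1 (0° to 28.9°, simple-harmonic, h = 15) is passed completely: s = 0.0000 + (15) = 15.0000
segment 2 (28.9° to 134.4°, uniform, h = 29) is passed completely: s = 15.0000 + (29) = 44.0000
segment 3 (134.4° to 270.2°, simple-harmonic, h = 17) is passed completely: s = 44.0000 + (17) = 61.0000
segment 4 (270.2° to 317.1°, cycloidal, h = 12) is passed completely: s = 61.0000 + (12) = 73.0000
θ = 350.3° falls in segment 5 (317.1° to 360°, simple-harmonic, h = -73): β = 350.3 − 317.1 = 33.2°, B = 42.9°; Δs = -73/2·(1 − cos(π·0.7739)) = -64.1722; s = 73.0000 − 64.1722 = 8.8278
velocity in seg [317.1°–360°] (simple-harmonic), θ in radians: β = 33.2° = 0.5794 rad, B = 42.9° = 0.7487 rad; ds/dθ = (πh/(2B)) sin(πβ/B) = (π·(-73)/(2·0.7487)) sin(π·0.7739) = -99.865401 mm/rad

s = 8.8278, ds/dθ = -99.8654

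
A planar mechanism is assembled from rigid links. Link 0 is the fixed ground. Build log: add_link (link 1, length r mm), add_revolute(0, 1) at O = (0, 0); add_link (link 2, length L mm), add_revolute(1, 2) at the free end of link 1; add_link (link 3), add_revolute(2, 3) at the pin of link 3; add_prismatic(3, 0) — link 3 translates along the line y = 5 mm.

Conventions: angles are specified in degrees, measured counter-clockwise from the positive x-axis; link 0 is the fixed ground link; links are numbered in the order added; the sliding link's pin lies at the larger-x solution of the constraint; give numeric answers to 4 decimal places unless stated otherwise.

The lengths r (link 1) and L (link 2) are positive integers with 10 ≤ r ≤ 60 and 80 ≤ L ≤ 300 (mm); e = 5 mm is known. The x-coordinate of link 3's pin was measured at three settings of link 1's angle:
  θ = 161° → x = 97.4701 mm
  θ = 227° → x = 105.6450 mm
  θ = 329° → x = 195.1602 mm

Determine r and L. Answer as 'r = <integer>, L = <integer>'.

constraint per measurement: (x − r cos θ)² + (r sin θ − e)² = L²
subtracting the θ₁ and θ₂ equations cancels the r² and L² terms:
r = (x₁² − x₂²) / (2[(x₁cos θ₁ + e sin θ₁) − (x₂cos θ₂ + e sin θ₂)]) = 55.9998 → r = 56
L² = (x₁ − r cos θ₁)² + (r sin θ₁ − e)² = 22800.9987 → L = 151.0000 → L = 151
check at θ₃=329°: x = 195.1602 (printed 195.1602) ✓

r = 56, L = 151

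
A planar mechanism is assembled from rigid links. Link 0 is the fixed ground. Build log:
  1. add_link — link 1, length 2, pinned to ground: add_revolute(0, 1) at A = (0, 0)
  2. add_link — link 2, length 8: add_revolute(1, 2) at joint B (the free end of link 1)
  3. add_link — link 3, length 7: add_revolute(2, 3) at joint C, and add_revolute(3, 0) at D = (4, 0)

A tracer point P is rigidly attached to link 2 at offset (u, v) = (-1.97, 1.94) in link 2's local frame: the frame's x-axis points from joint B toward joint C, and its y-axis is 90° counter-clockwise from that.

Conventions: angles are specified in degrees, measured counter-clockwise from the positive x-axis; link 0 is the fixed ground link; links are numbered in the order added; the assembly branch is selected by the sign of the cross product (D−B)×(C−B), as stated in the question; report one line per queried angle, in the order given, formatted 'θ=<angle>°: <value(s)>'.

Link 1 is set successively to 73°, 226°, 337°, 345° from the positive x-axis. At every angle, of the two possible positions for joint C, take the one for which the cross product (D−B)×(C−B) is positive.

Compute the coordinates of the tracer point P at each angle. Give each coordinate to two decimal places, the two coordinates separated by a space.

A=(0,0), D=(4.00,0)
θ=73°: B = A + 2.00·(cos73°, sin73°) = (0.5847, 1.9126)
θ=73°: |BD| = 3.9143
θ=73°: circle(B,8.00) ∩ circle(D,7.00): a=3.8732, h=6.9999
θ=73°:   candidates: C₊=(7.3844,6.1275) cross=27.400; C₋=(0.5439,-6.0873) cross=-27.400
θ=73°:   branch + wants cross > 0 → take C=(7.3844,6.1275) (cross=27.400)
θ=73°: ex = (C−B)/|BC| = (0.8500,0.5269); ey = (-0.5269,0.8500)
θ=73°: P = B + -1.97·ex + 1.94·ey = (-2.1118,2.5236)
θ=226°: B = A + 2.00·(cos226°, sin226°) = (-1.3893, -1.4387)
θ=226°: |BD| = 5.5780
θ=226°: circle(B,8.00) ∩ circle(D,7.00): a=4.1336, h=6.8493
θ=226°:   candidates: C₊=(0.8378,6.2451) cross=38.206; C₋=(4.3710,-6.9902) cross=-38.206
θ=226°:   branch + wants cross > 0 → take C=(0.8378,6.2451) (cross=38.206)
θ=226°: ex = (C−B)/|BC| = (0.2784,0.9605); ey = (-0.9605,0.2784)
θ=226°: P = B + -1.97·ex + 1.94·ey = (-3.8011,-2.7907)
θ=337°: B = A + 2.00·(cos337°, sin337°) = (1.8410, -0.7815)
θ=337°: |BD| = 2.2961
θ=337°: circle(B,8.00) ∩ circle(D,7.00): a=4.4145, h=6.6718
θ=337°:   candidates: C₊=(3.7212,6.9944) cross=15.319; C₋=(8.2627,-5.5524) cross=-15.319
θ=337°:   branch + wants cross > 0 → take C=(3.7212,6.9944) (cross=15.319)
θ=337°: ex = (C−B)/|BC| = (0.2350,0.9720); ey = (-0.9720,0.2350)
θ=337°: P = B + -1.97·ex + 1.94·ey = (-0.5077,-2.2403)
θ=345°: B = A + 2.00·(cos345°, sin345°) = (1.9319, -0.5176)
θ=345°: |BD| = 2.1319
θ=345°: circle(B,8.00) ∩ circle(D,7.00): a=4.5839, h=6.5565
θ=345°:   candidates: C₊=(4.7866,6.9557) cross=13.978; C₋=(7.9705,-5.7650) cross=-13.978
θ=345°:   branch + wants cross > 0 → take C=(4.7866,6.9557) (cross=13.978)
θ=345°: ex = (C−B)/|BC| = (0.3568,0.9342); ey = (-0.9342,0.3568)
θ=345°: P = B + -1.97·ex + 1.94·ey = (-0.5834,-1.6657)

θ=73°: -2.11 2.52
θ=226°: -3.80 -2.79
θ=337°: -0.51 -2.24
θ=345°: -0.58 -1.67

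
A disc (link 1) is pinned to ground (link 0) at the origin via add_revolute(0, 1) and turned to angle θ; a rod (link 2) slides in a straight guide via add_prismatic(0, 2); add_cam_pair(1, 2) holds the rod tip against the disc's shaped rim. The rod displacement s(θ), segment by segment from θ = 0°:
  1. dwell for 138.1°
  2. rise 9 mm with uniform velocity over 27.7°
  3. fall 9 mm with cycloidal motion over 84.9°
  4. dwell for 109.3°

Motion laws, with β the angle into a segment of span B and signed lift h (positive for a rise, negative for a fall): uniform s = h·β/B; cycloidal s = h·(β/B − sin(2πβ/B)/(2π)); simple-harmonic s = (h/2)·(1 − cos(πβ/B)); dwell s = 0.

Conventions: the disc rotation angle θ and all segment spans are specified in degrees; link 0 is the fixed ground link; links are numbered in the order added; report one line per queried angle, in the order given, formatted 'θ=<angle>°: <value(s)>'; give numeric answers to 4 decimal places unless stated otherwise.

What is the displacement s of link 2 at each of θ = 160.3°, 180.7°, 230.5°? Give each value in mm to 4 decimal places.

segment 1 (0° to 138.1°, dwell): s unchanged at 0.0000
θ = 160.3° falls in segment 2 (138.1° to 165.8°, uniform, h = 9): β = 160.3 − 138.1 = 22.2°, B = 27.7°; Δs = 9·22.2/27.7 = 7.2130; s = 0.0000 + 7.2130 = 7.2130
segment 2 (138.1° to 165.8°, uniform, h = 9) is passed completely: s = 0.0000 + (9) = 9.0000
θ = 180.7° falls in segment 3 (165.8° to 250.7°, cycloidal, h = -9): β = 180.7 − 165.8 = 14.9°, B = 84.9°; Δs = -9·(0.1755 − sin(2π·0.1755)/(2π)) = -0.3012; s = 9.0000 − 0.3012 = 8.6988
θ = 230.5° falls in segment 3 (165.8° to 250.7°, cycloidal, h = -9): β = 230.5 − 165.8 = 64.7°, B = 84.9°; Δs = -9·(0.7621 − sin(2π·0.7621)/(2π)) = -8.2869; s = 9.0000 − 8.2869 = 0.7131

θ=160.3°: 7.2130
θ=180.7°: 8.6988
θ=230.5°: 0.7131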